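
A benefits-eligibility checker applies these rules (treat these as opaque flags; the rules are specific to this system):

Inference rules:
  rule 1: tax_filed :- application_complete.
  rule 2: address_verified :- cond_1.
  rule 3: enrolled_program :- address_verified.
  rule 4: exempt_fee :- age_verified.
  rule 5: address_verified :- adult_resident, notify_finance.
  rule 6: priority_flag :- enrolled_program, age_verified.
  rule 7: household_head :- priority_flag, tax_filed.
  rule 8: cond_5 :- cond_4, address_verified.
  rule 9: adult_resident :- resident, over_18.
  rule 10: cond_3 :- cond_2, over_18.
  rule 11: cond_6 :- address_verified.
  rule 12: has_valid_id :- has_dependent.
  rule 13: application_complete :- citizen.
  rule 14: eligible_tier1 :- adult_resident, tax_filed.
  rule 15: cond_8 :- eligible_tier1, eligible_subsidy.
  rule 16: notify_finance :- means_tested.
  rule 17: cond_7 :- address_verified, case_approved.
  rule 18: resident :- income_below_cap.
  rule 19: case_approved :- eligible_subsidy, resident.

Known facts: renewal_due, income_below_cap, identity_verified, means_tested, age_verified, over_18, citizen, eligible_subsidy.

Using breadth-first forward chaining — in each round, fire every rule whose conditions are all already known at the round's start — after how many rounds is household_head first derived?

6

Round 1: rule 4 [exempt_fee :- age_verified.]; rule 13 [application_complete :- citizen.]; rule 16 [notify_finance :- means_tested.]; rule 18 [resident :- income_below_cap.]. New: exempt_fee, application_complete, notify_finance, resident.
Round 2: rule 1 [tax_filed :- application_complete.]; rule 9 [adult_resident :- resident, over_18.]; rule 19 [case_approved :- eligible_subsidy, resident.]. New: tax_filed, adult_resident, case_approved.
Round 3: rule 5 [address_verified :- adult_resident, notify_finance.]; rule 14 [eligible_tier1 :- adult_resident, tax_filed.]. New: address_verified, eligible_tier1.
Round 4: rule 3 [enrolled_program :- address_verified.]; rule 11 [cond_6 :- address_verified.]; rule 15 [cond_8 :- eligible_tier1, eligible_subsidy.]; rule 17 [cond_7 :- address_verified, case_approved.]. New: enrolled_program, cond_6, cond_8, cond_7.
Round 5: rule 6 [priority_flag :- enrolled_program, age_verified.]. New: priority_flag.
Round 6: rule 7 [household_head :- priority_flag, tax_filed.]. New: household_head.
household_head first appears in round 6.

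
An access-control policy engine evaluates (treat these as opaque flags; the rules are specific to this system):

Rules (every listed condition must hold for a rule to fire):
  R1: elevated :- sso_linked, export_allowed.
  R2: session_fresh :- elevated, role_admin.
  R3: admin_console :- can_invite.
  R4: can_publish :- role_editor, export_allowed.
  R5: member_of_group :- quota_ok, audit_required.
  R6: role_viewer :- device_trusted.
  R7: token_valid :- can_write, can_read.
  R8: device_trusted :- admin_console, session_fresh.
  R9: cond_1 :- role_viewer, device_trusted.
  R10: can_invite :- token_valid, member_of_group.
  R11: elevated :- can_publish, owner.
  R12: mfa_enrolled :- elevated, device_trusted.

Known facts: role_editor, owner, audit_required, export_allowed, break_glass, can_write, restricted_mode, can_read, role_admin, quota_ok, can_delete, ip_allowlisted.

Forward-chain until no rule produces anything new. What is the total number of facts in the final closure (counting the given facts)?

23

Round 1 — R4, R5, R7, derive can_publish, member_of_group, token_valid.
Round 2 — R10, R11, derive can_invite, elevated.
Round 3 — R2, R3, derive session_fresh, admin_console.
Round 4 — R8, derive device_trusted.
Round 5 — R6, R12, derive role_viewer, mfa_enrolled.
Round 6 — R9, derive cond_1.
Closure: {admin_console, audit_required, break_glass, can_delete, can_invite, can_publish, can_read, can_write, cond_1, device_trusted, elevated, export_allowed, ip_allowlisted, member_of_group, mfa_enrolled, owner, quota_ok, restricted_mode, role_admin, role_editor, role_viewer, session_fresh, token_valid} — 23 facts.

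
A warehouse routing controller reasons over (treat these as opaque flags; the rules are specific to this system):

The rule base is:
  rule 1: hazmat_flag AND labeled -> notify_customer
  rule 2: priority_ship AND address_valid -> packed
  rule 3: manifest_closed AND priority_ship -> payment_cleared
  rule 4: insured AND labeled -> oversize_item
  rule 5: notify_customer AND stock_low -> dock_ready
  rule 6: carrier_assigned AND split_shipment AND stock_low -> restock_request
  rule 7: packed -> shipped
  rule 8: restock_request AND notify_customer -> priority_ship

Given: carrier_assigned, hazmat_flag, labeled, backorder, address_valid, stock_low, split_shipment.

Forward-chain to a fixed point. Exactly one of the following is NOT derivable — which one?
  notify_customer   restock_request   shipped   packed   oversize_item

oversize_item

Round 1: rule 1 [hazmat_flag AND labeled -> notify_customer]; rule 6 [carrier_assigned AND split_shipment AND stock_low -> restock_request]. Adds notify_customer, restock_request.
Round 2: rule 5 [notify_customer AND stock_low -> dock_ready]; rule 8 [restock_request AND notify_customer -> priority_ship]. Adds dock_ready, priority_ship.
Round 3: rule 2 [priority_ship AND address_valid -> packed]. Adds packed.
Round 4: rule 7 [packed -> shipped]. Adds shipped.
Derived: shipped (round 4), packed (round 3), restock_request (round 1), notify_customer (round 1). oversize_item never appears in any round.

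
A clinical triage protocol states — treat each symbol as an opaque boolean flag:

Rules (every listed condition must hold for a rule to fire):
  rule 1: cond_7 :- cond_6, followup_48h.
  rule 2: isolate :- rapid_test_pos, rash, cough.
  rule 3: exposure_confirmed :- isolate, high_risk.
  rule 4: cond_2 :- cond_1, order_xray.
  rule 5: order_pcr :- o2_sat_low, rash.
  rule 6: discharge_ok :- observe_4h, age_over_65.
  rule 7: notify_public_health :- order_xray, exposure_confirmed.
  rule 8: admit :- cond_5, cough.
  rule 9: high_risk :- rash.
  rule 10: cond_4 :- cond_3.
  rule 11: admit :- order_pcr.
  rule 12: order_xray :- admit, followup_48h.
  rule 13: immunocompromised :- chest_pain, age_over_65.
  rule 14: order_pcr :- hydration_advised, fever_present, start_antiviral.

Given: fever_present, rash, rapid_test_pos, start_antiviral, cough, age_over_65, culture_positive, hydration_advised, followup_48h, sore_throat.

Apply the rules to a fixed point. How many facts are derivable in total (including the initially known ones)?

Round 1 — rule 2, rule 9, rule 14, derive isolate, high_risk, order_pcr.
Round 2 — rule 3, rule 11, derive exposure_confirmed, admit.
Round 3 — rule 12, derive order_xray.
Round 4 — rule 7, derive notify_public_health.
Closure: {admit, age_over_65, cough, culture_positive, exposure_confirmed, fever_present, followup_48h, high_risk, hydration_advised, isolate, notify_public_health, order_pcr, order_xray, rapid_test_pos, rash, sore_throat, start_antiviral} — 17 facts.

17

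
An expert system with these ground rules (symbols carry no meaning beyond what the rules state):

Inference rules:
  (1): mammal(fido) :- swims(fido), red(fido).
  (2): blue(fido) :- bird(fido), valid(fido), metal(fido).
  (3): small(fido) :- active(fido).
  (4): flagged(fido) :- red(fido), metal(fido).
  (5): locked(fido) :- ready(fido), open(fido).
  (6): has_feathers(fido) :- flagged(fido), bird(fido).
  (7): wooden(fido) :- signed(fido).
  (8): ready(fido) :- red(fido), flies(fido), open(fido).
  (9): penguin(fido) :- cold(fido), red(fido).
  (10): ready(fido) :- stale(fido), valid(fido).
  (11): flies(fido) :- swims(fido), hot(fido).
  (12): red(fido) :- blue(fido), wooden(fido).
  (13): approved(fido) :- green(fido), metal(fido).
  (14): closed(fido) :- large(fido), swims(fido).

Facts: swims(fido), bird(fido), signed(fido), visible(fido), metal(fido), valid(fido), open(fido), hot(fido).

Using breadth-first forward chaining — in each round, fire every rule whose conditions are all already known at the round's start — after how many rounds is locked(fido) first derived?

[1] (2) [blue(fido) :- bird(fido), valid(fido), metal(fido).]; (7) [wooden(fido) :- signed(fido).]; (11) [flies(fido) :- swims(fido), hot(fido).]. ⇒ new: blue(fido), wooden(fido), flies(fido).
[2] (12) [red(fido) :- blue(fido), wooden(fido).]. ⇒ new: red(fido).
[3] (1) [mammal(fido) :- swims(fido), red(fido).]; (4) [flagged(fido) :- red(fido), metal(fido).]; (8) [ready(fido) :- red(fido), flies(fido), open(fido).]. ⇒ new: mammal(fido), flagged(fido), ready(fido).
[4] (5) [locked(fido) :- ready(fido), open(fido).]; (6) [has_feathers(fido) :- flagged(fido), bird(fido).]. ⇒ new: locked(fido), has_feathers(fido).
locked(fido) first appears in round 4.

4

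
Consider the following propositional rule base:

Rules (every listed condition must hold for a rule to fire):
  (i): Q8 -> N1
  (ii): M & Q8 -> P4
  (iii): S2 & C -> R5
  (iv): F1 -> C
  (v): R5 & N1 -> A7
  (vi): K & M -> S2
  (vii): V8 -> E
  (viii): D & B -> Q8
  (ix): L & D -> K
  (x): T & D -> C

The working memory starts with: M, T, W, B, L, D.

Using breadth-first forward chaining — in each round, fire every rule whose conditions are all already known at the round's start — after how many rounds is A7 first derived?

4

Round 1: (viii) [D & B -> Q8]; (ix) [L & D -> K]; (x) [T & D -> C]. New: Q8, K, C.
Round 2: (i) [Q8 -> N1]; (ii) [M & Q8 -> P4]; (vi) [K & M -> S2]. New: N1, P4, S2.
Round 3: (iii) [S2 & C -> R5]. New: R5.
Round 4: (v) [R5 & N1 -> A7]. New: A7.
A7 first appears in round 4.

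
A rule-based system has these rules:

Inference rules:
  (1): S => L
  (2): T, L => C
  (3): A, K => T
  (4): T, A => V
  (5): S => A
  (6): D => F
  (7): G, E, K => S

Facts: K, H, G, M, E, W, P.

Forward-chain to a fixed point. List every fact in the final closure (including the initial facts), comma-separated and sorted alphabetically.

Round 1 — (7), derive S.
Round 2 — (1), (5), derive L, A.
Round 3 — (3), derive T.
Round 4 — (2), (4), derive C, V.

A, C, E, G, H, K, L, M, P, S, T, V, W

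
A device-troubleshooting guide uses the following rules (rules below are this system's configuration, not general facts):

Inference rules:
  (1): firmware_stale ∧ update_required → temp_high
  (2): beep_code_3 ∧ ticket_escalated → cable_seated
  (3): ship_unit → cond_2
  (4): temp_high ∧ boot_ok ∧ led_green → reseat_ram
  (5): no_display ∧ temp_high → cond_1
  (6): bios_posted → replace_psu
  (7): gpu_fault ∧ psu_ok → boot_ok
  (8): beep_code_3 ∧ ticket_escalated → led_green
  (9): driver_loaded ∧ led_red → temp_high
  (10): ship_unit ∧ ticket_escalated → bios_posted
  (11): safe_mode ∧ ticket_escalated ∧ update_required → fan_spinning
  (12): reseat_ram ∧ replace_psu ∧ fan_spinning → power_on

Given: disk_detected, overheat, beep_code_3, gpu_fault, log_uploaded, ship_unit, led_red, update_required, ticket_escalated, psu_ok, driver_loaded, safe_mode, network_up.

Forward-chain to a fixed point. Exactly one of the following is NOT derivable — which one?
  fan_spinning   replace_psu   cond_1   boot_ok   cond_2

[1] (2) [beep_code_3 ∧ ticket_escalated → cable_seated]; (3) [ship_unit → cond_2]; (7) [gpu_fault ∧ psu_ok → boot_ok]; (8) [beep_code_3 ∧ ticket_escalated → led_green]; (9) [driver_loaded ∧ led_red → temp_high]; (10) [ship_unit ∧ ticket_escalated → bios_posted]; (11) [safe_mode ∧ ticket_escalated ∧ update_required → fan_spinning]. ⇒ new: cable_seated, cond_2, boot_ok, led_green, temp_high, bios_posted, fan_spinning.
[2] (4) [temp_high ∧ boot_ok ∧ led_green → reseat_ram]; (6) [bios_posted → replace_psu]. ⇒ new: reseat_ram, replace_psu.
[3] (12) [reseat_ram ∧ replace_psu ∧ fan_spinning → power_on]. ⇒ new: power_on.
Derived: boot_ok (round 1), replace_psu (round 2), cond_2 (round 1), fan_spinning (round 1). cond_1 never appears in any round.

cond_1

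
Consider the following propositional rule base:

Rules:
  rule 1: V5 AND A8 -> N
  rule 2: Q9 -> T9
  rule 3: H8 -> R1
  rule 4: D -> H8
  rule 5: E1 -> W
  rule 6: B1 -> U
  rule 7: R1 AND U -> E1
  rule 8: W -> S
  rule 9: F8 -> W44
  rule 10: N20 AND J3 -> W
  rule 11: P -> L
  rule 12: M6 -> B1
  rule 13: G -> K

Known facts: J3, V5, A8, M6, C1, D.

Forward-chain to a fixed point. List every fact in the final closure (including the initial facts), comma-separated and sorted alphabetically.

A8, B1, C1, D, E1, H8, J3, M6, N, R1, S, U, V5, W

[1] rule 1 [V5 AND A8 -> N]; rule 4 [D -> H8]; rule 12 [M6 -> B1]. ⇒ new: N, H8, B1.
[2] rule 3 [H8 -> R1]; rule 6 [B1 -> U]. ⇒ new: R1, U.
[3] rule 7 [R1 AND U -> E1]. ⇒ new: E1.
[4] rule 5 [E1 -> W]. ⇒ new: W.
[5] rule 8 [W -> S]. ⇒ new: S.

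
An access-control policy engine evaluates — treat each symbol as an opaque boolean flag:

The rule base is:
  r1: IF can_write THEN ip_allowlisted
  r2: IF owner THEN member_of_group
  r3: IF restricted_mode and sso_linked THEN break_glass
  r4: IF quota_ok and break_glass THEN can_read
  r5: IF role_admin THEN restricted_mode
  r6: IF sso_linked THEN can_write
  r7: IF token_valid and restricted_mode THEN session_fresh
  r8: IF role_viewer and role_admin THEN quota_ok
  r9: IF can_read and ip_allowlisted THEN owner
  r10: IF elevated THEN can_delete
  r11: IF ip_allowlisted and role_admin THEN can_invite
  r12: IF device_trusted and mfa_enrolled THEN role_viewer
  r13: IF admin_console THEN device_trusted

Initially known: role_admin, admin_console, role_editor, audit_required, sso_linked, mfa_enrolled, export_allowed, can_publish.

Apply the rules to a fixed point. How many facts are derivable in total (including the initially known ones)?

19

[1] r5 [IF role_admin THEN restricted_mode]; r6 [IF sso_linked THEN can_write]; r13 [IF admin_console THEN device_trusted]. ⇒ new: restricted_mode, can_write, device_trusted.
[2] r1 [IF can_write THEN ip_allowlisted]; r3 [IF restricted_mode and sso_linked THEN break_glass]; r12 [IF device_trusted and mfa_enrolled THEN role_viewer]. ⇒ new: ip_allowlisted, break_glass, role_viewer.
[3] r8 [IF role_viewer and role_admin THEN quota_ok]; r11 [IF ip_allowlisted and role_admin THEN can_invite]. ⇒ new: quota_ok, can_invite.
[4] r4 [IF quota_ok and break_glass THEN can_read]. ⇒ new: can_read.
[5] r9 [IF can_read and ip_allowlisted THEN owner]. ⇒ new: owner.
[6] r2 [IF owner THEN member_of_group]. ⇒ new: member_of_group.
Closure: {admin_console, audit_required, break_glass, can_invite, can_publish, can_read, can_write, device_trusted, export_allowed, ip_allowlisted, member_of_group, mfa_enrolled, owner, quota_ok, restricted_mode, role_admin, role_editor, role_viewer, sso_linked} — 19 facts.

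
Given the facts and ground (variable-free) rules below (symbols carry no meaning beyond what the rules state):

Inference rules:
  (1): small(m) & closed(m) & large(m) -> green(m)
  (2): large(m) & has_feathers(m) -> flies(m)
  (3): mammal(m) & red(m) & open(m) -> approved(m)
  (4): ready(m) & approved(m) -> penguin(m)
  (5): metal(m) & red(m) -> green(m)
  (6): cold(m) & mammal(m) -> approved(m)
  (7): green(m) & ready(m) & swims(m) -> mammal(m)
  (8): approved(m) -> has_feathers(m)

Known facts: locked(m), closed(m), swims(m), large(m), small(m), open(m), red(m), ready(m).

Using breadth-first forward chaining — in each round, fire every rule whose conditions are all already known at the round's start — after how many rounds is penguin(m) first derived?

Round 1 fires (1), giving green(m).
Round 2 fires (7), giving mammal(m).
Round 3 fires (3), giving approved(m).
Round 4 fires (4), (8), giving penguin(m), has_feathers(m).
penguin(m) first appears in round 4.

4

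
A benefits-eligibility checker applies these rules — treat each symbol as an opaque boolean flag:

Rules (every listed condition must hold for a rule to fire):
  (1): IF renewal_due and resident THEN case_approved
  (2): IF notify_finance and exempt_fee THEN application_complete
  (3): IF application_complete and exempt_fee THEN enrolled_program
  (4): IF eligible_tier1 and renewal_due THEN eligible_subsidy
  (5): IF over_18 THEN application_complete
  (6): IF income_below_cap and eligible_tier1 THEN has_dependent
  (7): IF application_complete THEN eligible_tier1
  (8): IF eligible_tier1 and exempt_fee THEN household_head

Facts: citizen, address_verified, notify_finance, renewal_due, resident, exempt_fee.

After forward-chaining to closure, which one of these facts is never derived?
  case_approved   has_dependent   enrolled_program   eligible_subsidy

Round 1 fires (1), (2), giving case_approved, application_complete.
Round 2 fires (3), (7), giving enrolled_program, eligible_tier1.
Round 3 fires (4), (8), giving eligible_subsidy, household_head.
Derived: case_approved (round 1), eligible_subsidy (round 3), enrolled_program (round 2). has_dependent never appears in any round.

has_dependent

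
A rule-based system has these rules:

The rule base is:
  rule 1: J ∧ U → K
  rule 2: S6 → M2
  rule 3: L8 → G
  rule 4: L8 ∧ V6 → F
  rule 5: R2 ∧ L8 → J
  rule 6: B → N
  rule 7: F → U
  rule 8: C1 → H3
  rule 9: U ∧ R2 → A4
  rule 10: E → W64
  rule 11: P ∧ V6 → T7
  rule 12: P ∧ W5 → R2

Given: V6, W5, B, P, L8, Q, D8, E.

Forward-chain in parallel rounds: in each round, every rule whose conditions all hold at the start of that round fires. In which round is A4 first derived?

Round 1 — rule 3, rule 4, rule 6, rule 10, rule 11, rule 12, derive G, F, N, W64, T7, R2.
Round 2 — rule 5, rule 7, derive J, U.
Round 3 — rule 1, rule 9, derive K, A4.
A4 first appears in round 3.

3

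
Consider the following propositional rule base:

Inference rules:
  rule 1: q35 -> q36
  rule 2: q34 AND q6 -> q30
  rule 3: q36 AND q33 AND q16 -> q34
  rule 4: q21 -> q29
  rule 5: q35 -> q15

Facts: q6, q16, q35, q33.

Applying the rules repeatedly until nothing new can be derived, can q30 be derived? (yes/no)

[1] rule 1 [q35 -> q36]; rule 5 [q35 -> q15]. ⇒ new: q36, q15.
[2] rule 3 [q36 AND q33 AND q16 -> q34]. ⇒ new: q34.
[3] rule 2 [q34 AND q6 -> q30]. ⇒ new: q30.
q30 appears in round 3, so it is derivable.

yes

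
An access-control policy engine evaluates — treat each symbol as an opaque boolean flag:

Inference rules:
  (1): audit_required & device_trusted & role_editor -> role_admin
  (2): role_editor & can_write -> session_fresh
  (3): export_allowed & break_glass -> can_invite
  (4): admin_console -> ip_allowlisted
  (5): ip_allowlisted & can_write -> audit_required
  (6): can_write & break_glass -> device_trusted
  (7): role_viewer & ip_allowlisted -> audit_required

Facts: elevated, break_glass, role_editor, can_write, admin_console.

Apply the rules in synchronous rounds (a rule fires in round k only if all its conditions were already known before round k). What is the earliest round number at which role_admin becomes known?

3

[1] (2) [role_editor & can_write -> session_fresh]; (4) [admin_console -> ip_allowlisted]; (6) [can_write & break_glass -> device_trusted]. ⇒ new: session_fresh, ip_allowlisted, device_trusted.
[2] (5) [ip_allowlisted & can_write -> audit_required]. ⇒ new: audit_required.
[3] (1) [audit_required & device_trusted & role_editor -> role_admin]. ⇒ new: role_admin.
role_admin first appears in round 3.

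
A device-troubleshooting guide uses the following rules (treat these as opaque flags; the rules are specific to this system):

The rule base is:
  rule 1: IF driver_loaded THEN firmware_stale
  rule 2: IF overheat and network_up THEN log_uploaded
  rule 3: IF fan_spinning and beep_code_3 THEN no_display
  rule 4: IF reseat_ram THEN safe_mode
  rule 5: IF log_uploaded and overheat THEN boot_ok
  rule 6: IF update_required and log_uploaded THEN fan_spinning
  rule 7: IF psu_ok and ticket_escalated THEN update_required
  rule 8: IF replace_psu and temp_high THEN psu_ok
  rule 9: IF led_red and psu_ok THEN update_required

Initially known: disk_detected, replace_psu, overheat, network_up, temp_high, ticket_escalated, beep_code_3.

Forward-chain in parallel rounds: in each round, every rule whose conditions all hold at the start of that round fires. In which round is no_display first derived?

[1] rule 2 [IF overheat and network_up THEN log_uploaded]; rule 8 [IF replace_psu and temp_high THEN psu_ok]. ⇒ new: log_uploaded, psu_ok.
[2] rule 5 [IF log_uploaded and overheat THEN boot_ok]; rule 7 [IF psu_ok and ticket_escalated THEN update_required]. ⇒ new: boot_ok, update_required.
[3] rule 6 [IF update_required and log_uploaded THEN fan_spinning]. ⇒ new: fan_spinning.
[4] rule 3 [IF fan_spinning and beep_code_3 THEN no_display]. ⇒ new: no_display.
no_display first appears in round 4.

4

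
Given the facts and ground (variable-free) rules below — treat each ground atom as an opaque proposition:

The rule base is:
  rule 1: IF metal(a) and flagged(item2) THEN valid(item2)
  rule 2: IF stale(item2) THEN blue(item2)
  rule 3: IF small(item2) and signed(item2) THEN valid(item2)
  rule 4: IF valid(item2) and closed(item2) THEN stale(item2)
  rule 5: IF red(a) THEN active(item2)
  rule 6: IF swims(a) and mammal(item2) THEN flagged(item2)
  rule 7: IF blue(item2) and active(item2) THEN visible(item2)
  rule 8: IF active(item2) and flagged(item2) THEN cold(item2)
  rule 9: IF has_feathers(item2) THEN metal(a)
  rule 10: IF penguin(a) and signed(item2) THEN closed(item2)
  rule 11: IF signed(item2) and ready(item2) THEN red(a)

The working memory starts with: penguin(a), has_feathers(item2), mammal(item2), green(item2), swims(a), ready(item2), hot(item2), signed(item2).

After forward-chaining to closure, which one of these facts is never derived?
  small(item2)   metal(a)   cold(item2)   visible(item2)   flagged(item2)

small(item2)

Round 1: rule 6 [IF swims(a) and mammal(item2) THEN flagged(item2)]; rule 9 [IF has_feathers(item2) THEN metal(a)]; rule 10 [IF penguin(a) and signed(item2) THEN closed(item2)]; rule 11 [IF signed(item2) and ready(item2) THEN red(a)]. New: flagged(item2), metal(a), closed(item2), red(a).
Round 2: rule 1 [IF metal(a) and flagged(item2) THEN valid(item2)]; rule 5 [IF red(a) THEN active(item2)]. New: valid(item2), active(item2).
Round 3: rule 4 [IF valid(item2) and closed(item2) THEN stale(item2)]; rule 8 [IF active(item2) and flagged(item2) THEN cold(item2)]. New: stale(item2), cold(item2).
Round 4: rule 2 [IF stale(item2) THEN blue(item2)]. New: blue(item2).
Round 5: rule 7 [IF blue(item2) and active(item2) THEN visible(item2)]. New: visible(item2).
Derived: metal(a) (round 1), visible(item2) (round 5), flagged(item2) (round 1), cold(item2) (round 3). small(item2) never appears in any round.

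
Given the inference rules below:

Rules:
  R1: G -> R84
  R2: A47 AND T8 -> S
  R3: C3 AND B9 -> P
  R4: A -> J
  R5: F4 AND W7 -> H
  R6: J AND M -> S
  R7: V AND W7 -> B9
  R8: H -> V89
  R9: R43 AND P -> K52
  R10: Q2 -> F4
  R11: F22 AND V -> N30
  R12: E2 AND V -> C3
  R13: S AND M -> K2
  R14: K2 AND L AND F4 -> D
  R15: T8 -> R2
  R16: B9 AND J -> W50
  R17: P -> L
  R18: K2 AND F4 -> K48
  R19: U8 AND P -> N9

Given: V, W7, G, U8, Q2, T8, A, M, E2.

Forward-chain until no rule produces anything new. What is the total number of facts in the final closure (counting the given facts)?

Round 1: R1 [G -> R84]; R4 [A -> J]; R7 [V AND W7 -> B9]; R10 [Q2 -> F4]; R12 [E2 AND V -> C3]; R15 [T8 -> R2]. New: R84, J, B9, F4, C3, R2.
Round 2: R3 [C3 AND B9 -> P]; R5 [F4 AND W7 -> H]; R6 [J AND M -> S]; R16 [B9 AND J -> W50]. New: P, H, S, W50.
Round 3: R8 [H -> V89]; R13 [S AND M -> K2]; R17 [P -> L]; R19 [U8 AND P -> N9]. New: V89, K2, L, N9.
Round 4: R14 [K2 AND L AND F4 -> D]; R18 [K2 AND F4 -> K48]. New: D, K48.
Closure: {A, B9, C3, D, E2, F4, G, H, J, K2, K48, L, M, N9, P, Q2, R2, R84, S, T8, U8, V, V89, W50, W7} — 25 facts.

25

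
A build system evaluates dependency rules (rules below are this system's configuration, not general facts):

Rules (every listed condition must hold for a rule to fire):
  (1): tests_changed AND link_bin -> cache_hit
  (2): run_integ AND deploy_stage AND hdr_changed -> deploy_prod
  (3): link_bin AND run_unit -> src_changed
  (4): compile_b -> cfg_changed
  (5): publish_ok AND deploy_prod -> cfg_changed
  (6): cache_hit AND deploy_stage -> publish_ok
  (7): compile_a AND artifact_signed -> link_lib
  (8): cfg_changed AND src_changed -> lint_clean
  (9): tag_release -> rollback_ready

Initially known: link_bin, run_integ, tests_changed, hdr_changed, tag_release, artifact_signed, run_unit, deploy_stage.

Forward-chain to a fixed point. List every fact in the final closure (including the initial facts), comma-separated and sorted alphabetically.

[1] (1) [tests_changed AND link_bin -> cache_hit]; (2) [run_integ AND deploy_stage AND hdr_changed -> deploy_prod]; (3) [link_bin AND run_unit -> src_changed]; (9) [tag_release -> rollback_ready]. ⇒ new: cache_hit, deploy_prod, src_changed, rollback_ready.
[2] (6) [cache_hit AND deploy_stage -> publish_ok]. ⇒ new: publish_ok.
[3] (5) [publish_ok AND deploy_prod -> cfg_changed]. ⇒ new: cfg_changed.
[4] (8) [cfg_changed AND src_changed -> lint_clean]. ⇒ new: lint_clean.

artifact_signed, cache_hit, cfg_changed, deploy_prod, deploy_stage, hdr_changed, link_bin, lint_clean, publish_ok, rollback_ready, run_integ, run_unit, src_changed, tag_release, tests_changed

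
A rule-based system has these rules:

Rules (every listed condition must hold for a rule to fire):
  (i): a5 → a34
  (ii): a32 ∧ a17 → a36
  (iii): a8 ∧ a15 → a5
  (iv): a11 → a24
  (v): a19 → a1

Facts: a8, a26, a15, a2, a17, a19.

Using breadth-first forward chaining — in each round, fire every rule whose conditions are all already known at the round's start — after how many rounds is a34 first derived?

2

Round 1: (iii) [a8 ∧ a15 → a5]; (v) [a19 → a1]. New: a5, a1.
Round 2: (i) [a5 → a34]. New: a34.
a34 first appears in round 2.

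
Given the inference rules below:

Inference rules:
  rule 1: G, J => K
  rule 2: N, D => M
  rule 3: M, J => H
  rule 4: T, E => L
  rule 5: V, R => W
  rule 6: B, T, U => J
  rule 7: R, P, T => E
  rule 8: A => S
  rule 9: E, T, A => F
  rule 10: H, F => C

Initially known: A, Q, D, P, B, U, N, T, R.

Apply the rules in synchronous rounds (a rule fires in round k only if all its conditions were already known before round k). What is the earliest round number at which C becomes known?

[1] rule 2 [N, D => M]; rule 6 [B, T, U => J]; rule 7 [R, P, T => E]; rule 8 [A => S]. ⇒ new: M, J, E, S.
[2] rule 3 [M, J => H]; rule 4 [T, E => L]; rule 9 [E, T, A => F]. ⇒ new: H, L, F.
[3] rule 10 [H, F => C]. ⇒ new: C.
C first appears in round 3.

3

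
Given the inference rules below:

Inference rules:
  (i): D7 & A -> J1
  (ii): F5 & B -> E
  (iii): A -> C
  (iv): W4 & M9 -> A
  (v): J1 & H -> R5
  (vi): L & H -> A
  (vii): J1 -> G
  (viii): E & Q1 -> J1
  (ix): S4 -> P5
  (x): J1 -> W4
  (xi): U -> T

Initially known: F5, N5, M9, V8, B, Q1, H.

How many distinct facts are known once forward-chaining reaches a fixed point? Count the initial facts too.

14

Round 1 — (ii), derive E.
Round 2 — (viii), derive J1.
Round 3 — (v), (vii), (x), derive R5, G, W4.
Round 4 — (iv), derive A.
Round 5 — (iii), derive C.
Closure: {A, B, C, E, F5, G, H, J1, M9, N5, Q1, R5, V8, W4} — 14 facts.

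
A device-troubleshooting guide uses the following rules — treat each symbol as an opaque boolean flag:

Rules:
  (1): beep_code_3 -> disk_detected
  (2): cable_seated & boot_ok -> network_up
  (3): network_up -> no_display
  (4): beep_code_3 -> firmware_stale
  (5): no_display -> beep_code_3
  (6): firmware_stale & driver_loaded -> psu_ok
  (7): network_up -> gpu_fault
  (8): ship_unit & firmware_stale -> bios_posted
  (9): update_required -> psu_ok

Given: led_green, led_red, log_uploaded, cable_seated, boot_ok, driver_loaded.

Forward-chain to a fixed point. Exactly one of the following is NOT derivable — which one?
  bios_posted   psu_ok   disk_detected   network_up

bios_posted

Round 1 fires (2), giving network_up.
Round 2 fires (3), (7), giving no_display, gpu_fault.
Round 3 fires (5), giving beep_code_3.
Round 4 fires (1), (4), giving disk_detected, firmware_stale.
Round 5 fires (6), giving psu_ok.
Derived: network_up (round 1), disk_detected (round 4), psu_ok (round 5). bios_posted never appears in any round.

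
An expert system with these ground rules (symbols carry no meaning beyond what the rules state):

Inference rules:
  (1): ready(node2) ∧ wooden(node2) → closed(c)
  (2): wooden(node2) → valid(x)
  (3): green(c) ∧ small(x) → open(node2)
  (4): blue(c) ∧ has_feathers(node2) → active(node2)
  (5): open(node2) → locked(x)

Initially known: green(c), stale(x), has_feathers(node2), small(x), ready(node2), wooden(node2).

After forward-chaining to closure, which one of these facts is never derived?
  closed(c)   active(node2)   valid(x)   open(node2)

Round 1 fires (1), (2), (3), giving closed(c), valid(x), open(node2).
Round 2 fires (5), giving locked(x).
Derived: open(node2) (round 1), valid(x) (round 1), closed(c) (round 1). active(node2) never appears in any round.

active(node2)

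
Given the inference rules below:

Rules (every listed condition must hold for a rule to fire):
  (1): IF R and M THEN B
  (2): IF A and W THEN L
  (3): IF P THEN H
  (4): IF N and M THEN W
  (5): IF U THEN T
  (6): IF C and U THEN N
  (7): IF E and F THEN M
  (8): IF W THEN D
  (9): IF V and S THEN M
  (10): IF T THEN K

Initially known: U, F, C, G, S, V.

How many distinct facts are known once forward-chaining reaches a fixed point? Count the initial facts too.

12

Round 1: (5) [IF U THEN T]; (6) [IF C and U THEN N]; (9) [IF V and S THEN M]. Adds T, N, M.
Round 2: (4) [IF N and M THEN W]; (10) [IF T THEN K]. Adds W, K.
Round 3: (8) [IF W THEN D]. Adds D.
Closure: {C, D, F, G, K, M, N, S, T, U, V, W} — 12 facts.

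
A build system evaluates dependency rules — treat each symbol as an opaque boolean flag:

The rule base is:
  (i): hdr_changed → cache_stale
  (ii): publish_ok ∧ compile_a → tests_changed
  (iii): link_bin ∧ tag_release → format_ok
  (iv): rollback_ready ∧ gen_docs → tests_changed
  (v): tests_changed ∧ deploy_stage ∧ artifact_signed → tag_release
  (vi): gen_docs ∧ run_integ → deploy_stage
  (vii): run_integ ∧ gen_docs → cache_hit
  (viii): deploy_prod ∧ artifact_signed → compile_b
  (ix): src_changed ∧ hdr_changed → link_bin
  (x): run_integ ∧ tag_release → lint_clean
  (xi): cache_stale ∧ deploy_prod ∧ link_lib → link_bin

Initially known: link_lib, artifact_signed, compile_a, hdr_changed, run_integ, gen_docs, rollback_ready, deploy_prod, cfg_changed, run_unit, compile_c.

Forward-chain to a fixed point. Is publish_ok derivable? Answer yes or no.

no

Round 1: (i) [hdr_changed → cache_stale]; (iv) [rollback_ready ∧ gen_docs → tests_changed]; (vi) [gen_docs ∧ run_integ → deploy_stage]; (vii) [run_integ ∧ gen_docs → cache_hit]; (viii) [deploy_prod ∧ artifact_signed → compile_b]. Adds cache_stale, tests_changed, deploy_stage, cache_hit, compile_b.
Round 2: (v) [tests_changed ∧ deploy_stage ∧ artifact_signed → tag_release]; (xi) [cache_stale ∧ deploy_prod ∧ link_lib → link_bin]. Adds tag_release, link_bin.
Round 3: (iii) [link_bin ∧ tag_release → format_ok]; (x) [run_integ ∧ tag_release → lint_clean]. Adds format_ok, lint_clean.
Fixed point reached. No rule has publish_ok as a consequent, and it is not given.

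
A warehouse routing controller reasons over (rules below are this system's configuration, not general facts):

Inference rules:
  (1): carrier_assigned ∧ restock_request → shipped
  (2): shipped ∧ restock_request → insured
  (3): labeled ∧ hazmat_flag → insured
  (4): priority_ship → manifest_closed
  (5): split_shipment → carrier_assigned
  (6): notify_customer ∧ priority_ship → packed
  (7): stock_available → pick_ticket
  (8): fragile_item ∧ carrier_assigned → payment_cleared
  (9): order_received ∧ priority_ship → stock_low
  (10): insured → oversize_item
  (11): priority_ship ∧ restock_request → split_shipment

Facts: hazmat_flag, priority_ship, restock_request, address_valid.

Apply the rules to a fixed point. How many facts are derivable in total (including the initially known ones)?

Round 1: (4) [priority_ship → manifest_closed]; (11) [priority_ship ∧ restock_request → split_shipment]. Adds manifest_closed, split_shipment.
Round 2: (5) [split_shipment → carrier_assigned]. Adds carrier_assigned.
Round 3: (1) [carrier_assigned ∧ restock_request → shipped]. Adds shipped.
Round 4: (2) [shipped ∧ restock_request → insured]. Adds insured.
Round 5: (10) [insured → oversize_item]. Adds oversize_item.
Closure: {address_valid, carrier_assigned, hazmat_flag, insured, manifest_closed, oversize_item, priority_ship, restock_request, shipped, split_shipment} — 10 facts.

10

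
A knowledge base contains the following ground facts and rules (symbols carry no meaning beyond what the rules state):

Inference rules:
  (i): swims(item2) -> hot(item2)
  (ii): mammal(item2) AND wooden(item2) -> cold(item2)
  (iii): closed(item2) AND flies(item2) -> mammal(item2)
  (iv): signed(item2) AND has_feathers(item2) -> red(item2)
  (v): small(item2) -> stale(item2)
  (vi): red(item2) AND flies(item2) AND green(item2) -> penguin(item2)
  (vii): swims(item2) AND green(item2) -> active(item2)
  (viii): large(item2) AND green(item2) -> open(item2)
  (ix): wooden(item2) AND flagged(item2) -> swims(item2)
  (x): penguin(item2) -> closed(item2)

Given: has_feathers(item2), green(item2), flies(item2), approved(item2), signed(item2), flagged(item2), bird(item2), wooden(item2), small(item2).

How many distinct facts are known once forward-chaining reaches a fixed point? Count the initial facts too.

18

[1] (iv) [signed(item2) AND has_feathers(item2) -> red(item2)]; (v) [small(item2) -> stale(item2)]; (ix) [wooden(item2) AND flagged(item2) -> swims(item2)]. ⇒ new: red(item2), stale(item2), swims(item2).
[2] (i) [swims(item2) -> hot(item2)]; (vi) [red(item2) AND flies(item2) AND green(item2) -> penguin(item2)]; (vii) [swims(item2) AND green(item2) -> active(item2)]. ⇒ new: hot(item2), penguin(item2), active(item2).
[3] (x) [penguin(item2) -> closed(item2)]. ⇒ new: closed(item2).
[4] (iii) [closed(item2) AND flies(item2) -> mammal(item2)]. ⇒ new: mammal(item2).
[5] (ii) [mammal(item2) AND wooden(item2) -> cold(item2)]. ⇒ new: cold(item2).
Closure: {active(item2), approved(item2), bird(item2), closed(item2), cold(item2), flagged(item2), flies(item2), green(item2), has_feathers(item2), hot(item2), mammal(item2), penguin(item2), red(item2), signed(item2), small(item2), stale(item2), swims(item2), wooden(item2)} — 18 facts.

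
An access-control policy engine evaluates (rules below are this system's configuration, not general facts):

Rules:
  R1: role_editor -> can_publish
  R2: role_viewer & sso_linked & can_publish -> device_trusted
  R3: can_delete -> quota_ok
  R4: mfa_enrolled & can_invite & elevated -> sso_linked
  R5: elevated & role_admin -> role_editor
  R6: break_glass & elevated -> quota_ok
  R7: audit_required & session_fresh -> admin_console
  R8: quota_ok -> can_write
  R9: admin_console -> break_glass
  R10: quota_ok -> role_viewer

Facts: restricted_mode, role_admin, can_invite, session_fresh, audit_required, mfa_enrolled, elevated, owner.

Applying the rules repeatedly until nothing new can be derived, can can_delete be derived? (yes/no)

no

Round 1 fires R4, R5, R7, giving sso_linked, role_editor, admin_console.
Round 2 fires R1, R9, giving can_publish, break_glass.
Round 3 fires R6, giving quota_ok.
Round 4 fires R8, R10, giving can_write, role_viewer.
Round 5 fires R2, giving device_trusted.
Fixed point reached. No rule has can_delete as a consequent, and it is not given.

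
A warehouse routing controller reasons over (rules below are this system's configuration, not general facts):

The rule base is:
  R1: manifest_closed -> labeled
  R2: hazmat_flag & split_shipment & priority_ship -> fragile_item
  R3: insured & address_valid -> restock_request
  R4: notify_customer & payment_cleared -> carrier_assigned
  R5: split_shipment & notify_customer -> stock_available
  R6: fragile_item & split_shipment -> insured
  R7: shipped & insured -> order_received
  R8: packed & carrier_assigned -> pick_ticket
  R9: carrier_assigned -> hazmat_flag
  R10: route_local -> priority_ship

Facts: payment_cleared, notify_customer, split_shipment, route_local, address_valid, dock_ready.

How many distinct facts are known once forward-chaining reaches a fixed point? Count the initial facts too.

13

Round 1 fires R4, R5, R10, giving carrier_assigned, stock_available, priority_ship.
Round 2 fires R9, giving hazmat_flag.
Round 3 fires R2, giving fragile_item.
Round 4 fires R6, giving insured.
Round 5 fires R3, giving restock_request.
Closure: {address_valid, carrier_assigned, dock_ready, fragile_item, hazmat_flag, insured, notify_customer, payment_cleared, priority_ship, restock_request, route_local, split_shipment, stock_available} — 13 facts.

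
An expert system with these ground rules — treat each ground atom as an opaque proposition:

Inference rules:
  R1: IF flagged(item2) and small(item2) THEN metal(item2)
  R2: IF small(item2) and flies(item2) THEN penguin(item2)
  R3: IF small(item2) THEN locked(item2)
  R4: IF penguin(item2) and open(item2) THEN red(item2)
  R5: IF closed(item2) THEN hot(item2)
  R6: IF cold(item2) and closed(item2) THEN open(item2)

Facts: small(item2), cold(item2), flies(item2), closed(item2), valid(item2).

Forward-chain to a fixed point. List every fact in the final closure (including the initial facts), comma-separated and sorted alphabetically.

closed(item2), cold(item2), flies(item2), hot(item2), locked(item2), open(item2), penguin(item2), red(item2), small(item2), valid(item2)

Round 1 fires R2, R3, R5, R6, giving penguin(item2), locked(item2), hot(item2), open(item2).
Round 2 fires R4, giving red(item2).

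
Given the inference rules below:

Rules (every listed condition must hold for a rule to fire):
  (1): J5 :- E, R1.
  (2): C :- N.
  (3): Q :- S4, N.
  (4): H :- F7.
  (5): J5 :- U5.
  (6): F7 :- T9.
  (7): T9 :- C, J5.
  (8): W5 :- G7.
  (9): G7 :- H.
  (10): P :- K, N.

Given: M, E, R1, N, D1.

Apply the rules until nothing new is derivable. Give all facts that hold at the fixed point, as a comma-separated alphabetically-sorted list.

C, D1, E, F7, G7, H, J5, M, N, R1, T9, W5

Round 1: (1) [J5 :- E, R1.]; (2) [C :- N.]. New: J5, C.
Round 2: (7) [T9 :- C, J5.]. New: T9.
Round 3: (6) [F7 :- T9.]. New: F7.
Round 4: (4) [H :- F7.]. New: H.
Round 5: (9) [G7 :- H.]. New: G7.
Round 6: (8) [W5 :- G7.]. New: W5.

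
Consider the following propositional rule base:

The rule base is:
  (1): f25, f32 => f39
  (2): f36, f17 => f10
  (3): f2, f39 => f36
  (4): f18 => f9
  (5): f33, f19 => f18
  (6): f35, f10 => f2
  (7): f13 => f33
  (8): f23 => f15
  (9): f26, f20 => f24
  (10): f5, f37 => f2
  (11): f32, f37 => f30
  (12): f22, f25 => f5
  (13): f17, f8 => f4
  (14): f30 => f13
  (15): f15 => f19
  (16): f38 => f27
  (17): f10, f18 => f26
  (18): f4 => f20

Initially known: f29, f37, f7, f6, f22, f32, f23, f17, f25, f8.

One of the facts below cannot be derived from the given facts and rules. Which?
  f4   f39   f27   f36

f27

Round 1: (1) [f25, f32 => f39]; (8) [f23 => f15]; (11) [f32, f37 => f30]; (12) [f22, f25 => f5]; (13) [f17, f8 => f4]. Adds f39, f15, f30, f5, f4.
Round 2: (10) [f5, f37 => f2]; (14) [f30 => f13]; (15) [f15 => f19]; (18) [f4 => f20]. Adds f2, f13, f19, f20.
Round 3: (3) [f2, f39 => f36]; (7) [f13 => f33]. Adds f36, f33.
Round 4: (2) [f36, f17 => f10]; (5) [f33, f19 => f18]. Adds f10, f18.
Round 5: (4) [f18 => f9]; (17) [f10, f18 => f26]. Adds f9, f26.
Round 6: (9) [f26, f20 => f24]. Adds f24.
Derived: f39 (round 1), f4 (round 1), f36 (round 3). f27 never appears in any round.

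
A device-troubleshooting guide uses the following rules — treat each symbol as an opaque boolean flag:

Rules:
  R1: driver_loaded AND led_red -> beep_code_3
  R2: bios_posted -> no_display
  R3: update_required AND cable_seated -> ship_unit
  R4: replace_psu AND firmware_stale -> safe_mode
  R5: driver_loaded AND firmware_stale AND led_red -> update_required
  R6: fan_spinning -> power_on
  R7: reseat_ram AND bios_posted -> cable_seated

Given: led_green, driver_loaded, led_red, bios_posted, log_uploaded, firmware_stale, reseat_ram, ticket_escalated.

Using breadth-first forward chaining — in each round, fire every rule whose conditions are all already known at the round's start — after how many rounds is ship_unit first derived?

2

Round 1: R1 [driver_loaded AND led_red -> beep_code_3]; R2 [bios_posted -> no_display]; R5 [driver_loaded AND firmware_stale AND led_red -> update_required]; R7 [reseat_ram AND bios_posted -> cable_seated]. Adds beep_code_3, no_display, update_required, cable_seated.
Round 2: R3 [update_required AND cable_seated -> ship_unit]. Adds ship_unit.
ship_unit first appears in round 2.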